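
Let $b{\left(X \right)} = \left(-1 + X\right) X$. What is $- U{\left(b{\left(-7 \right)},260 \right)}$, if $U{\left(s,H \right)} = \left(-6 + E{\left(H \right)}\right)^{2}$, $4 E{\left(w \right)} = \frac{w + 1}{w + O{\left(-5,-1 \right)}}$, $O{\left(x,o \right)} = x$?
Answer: $- \frac{3814209}{115600} \approx -32.995$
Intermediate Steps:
$b{\left(X \right)} = X \left(-1 + X\right)$
$E{\left(w \right)} = \frac{1 + w}{4 \left(-5 + w\right)}$ ($E{\left(w \right)} = \frac{\left(w + 1\right) \frac{1}{w - 5}}{4} = \frac{\left(1 + w\right) \frac{1}{-5 + w}}{4} = \frac{\frac{1}{-5 + w} \left(1 + w\right)}{4} = \frac{1 + w}{4 \left(-5 + w\right)}$)
$U{\left(s,H \right)} = \left(-6 + \frac{1 + H}{4 \left(-5 + H\right)}\right)^{2}$
$- U{\left(b{\left(-7 \right)},260 \right)} = - \frac{\left(-121 + 23 \cdot 260\right)^{2}}{16 \left(-5 + 260\right)^{2}} = - \frac{\left(-121 + 5980\right)^{2}}{16 \cdot 65025} = - \frac{5859^{2}}{16 \cdot 65025} = - \frac{34327881}{16 \cdot 65025} = \left(-1\right) \frac{3814209}{115600} = - \frac{3814209}{115600}$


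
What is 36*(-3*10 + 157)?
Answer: 4572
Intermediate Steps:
36*(-3*10 + 157) = 36*(-30 + 157) = 36*127 = 4572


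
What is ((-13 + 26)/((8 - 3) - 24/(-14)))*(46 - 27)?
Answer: 1729/47 ≈ 36.787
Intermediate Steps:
((-13 + 26)/((8 - 3) - 24/(-14)))*(46 - 27) = (13/(5 - 24*(-1/14)))*19 = (13/(5 + 12/7))*19 = (13/(47/7))*19 = (13*(7/47))*19 = (91/47)*19 = 1729/47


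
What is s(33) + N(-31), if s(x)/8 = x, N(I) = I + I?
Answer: 202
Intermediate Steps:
N(I) = 2*I
s(x) = 8*x
s(33) + N(-31) = 8*33 + 2*(-31) = 264 - 62 = 202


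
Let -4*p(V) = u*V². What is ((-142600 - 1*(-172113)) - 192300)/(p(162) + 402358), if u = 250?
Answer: 162787/1237892 ≈ 0.13150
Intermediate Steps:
p(V) = -125*V²/2
((-142600 - 1*(-172113)) - 192300)/(p(162) + 402358) = ((-142600 - 1*(-172113)) - 192300)/(-125/2*162² + 402358) = ((-142600 + 172113) - 192300)/(-125/2*26244 + 402358) = (29513 - 192300)/(-1640250 + 402358) = -162787/(-1237892) = -162787*(-1/1237892) = 162787/1237892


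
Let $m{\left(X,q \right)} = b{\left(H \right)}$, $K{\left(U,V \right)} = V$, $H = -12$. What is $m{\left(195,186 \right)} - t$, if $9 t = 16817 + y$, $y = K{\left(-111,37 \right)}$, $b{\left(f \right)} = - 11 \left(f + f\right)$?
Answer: $- \frac{4826}{3} \approx -1608.7$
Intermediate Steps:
$b{\left(f \right)} = - 22 f$ ($b{\left(f \right)} = - 11 \cdot 2 f = - 22 f$)
$y = 37$
$m{\left(X,q \right)} = 264$ ($m{\left(X,q \right)} = \left(-22\right) \left(-12\right) = 264$)
$t = \frac{5618}{3}$ ($t = \frac{16817 + 37}{9} = \frac{1}{9} \cdot 16854 = \frac{5618}{3} \approx 1872.7$)
$m{\left(195,186 \right)} - t = 264 - \frac{5618}{3} = - \frac{4826}{3}$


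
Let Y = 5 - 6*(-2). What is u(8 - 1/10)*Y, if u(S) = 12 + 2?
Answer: 238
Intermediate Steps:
u(S) = 14
Y = 17 (Y = 5 + 12 = 17)
u(8 - 1/10)*Y = 14*17 = 238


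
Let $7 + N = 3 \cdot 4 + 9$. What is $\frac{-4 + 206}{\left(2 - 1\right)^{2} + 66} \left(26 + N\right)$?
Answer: $\frac{8080}{67} \approx 120.6$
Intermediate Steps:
$N = 14$ ($N = -7 + \left(3 \cdot 4 + 9\right) = -7 + \left(12 + 9\right) = -7 + 21 = 14$)
$\frac{-4 + 206}{\left(2 - 1\right)^{2} + 66} \left(26 + N\right) = \frac{-4 + 206}{\left(2 - 1\right)^{2} + 66} \left(26 + 14\right) = \frac{202}{1^{2} + 66} \cdot 40 = \frac{202}{1 + 66} \cdot 40 = \frac{202}{67} \cdot 40 = \frac{8080}{67}$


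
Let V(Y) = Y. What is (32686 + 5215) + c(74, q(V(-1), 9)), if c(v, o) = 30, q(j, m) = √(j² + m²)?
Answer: 37931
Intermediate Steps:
(32686 + 5215) + c(74, q(V(-1), 9)) = (32686 + 5215) + 30 = 37901 + 30 = 37931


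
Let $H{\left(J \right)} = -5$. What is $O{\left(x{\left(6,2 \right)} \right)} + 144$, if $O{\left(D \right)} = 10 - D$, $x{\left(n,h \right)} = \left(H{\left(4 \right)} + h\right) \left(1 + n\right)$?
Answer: $175$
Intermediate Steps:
$x{\left(n,h \right)} = \left(1 + n\right) \left(-5 + h\right)$ ($x{\left(n,h \right)} = \left(-5 + h\right) \left(1 + n\right) = \left(1 + n\right) \left(-5 + h\right)$)
$O{\left(x{\left(6,2 \right)} \right)} + 144 = \left(10 - \left(-5 + 2 - 30 + 2 \cdot 6\right)\right) + 144 = \left(10 - \left(-5 + 2 - 30 + 12\right)\right) + 144 = \left(10 - -21\right) + 144 = \left(10 + 21\right) + 144 = 31 + 144 = 175$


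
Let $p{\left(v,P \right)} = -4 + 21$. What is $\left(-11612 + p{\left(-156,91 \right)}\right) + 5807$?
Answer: $-5788$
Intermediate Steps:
$p{\left(v,P \right)} = 17$
$\left(-11612 + p{\left(-156,91 \right)}\right) + 5807 = \left(-11612 + 17\right) + 5807 = -11595 + 5807 = -5788$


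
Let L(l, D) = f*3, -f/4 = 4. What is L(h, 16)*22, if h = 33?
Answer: -1056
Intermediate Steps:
f = -16 (f = -4*4 = -16)
L(l, D) = -48 (L(l, D) = -16*3 = -48)
L(h, 16)*22 = -48*22 = -1056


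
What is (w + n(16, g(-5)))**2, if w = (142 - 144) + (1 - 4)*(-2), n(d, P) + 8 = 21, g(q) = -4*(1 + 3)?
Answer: 289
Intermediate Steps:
g(q) = -16 (g(q) = -4*4 = -16)
n(d, P) = 13 (n(d, P) = -8 + 21 = 13)
w = 4 (w = -2 - 3*(-2) = -2 + 6 = 4)
(w + n(16, g(-5)))**2 = (4 + 13)**2 = 17**2 = 289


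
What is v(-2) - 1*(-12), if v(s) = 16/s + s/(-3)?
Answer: 14/3 ≈ 4.6667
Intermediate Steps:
v(s) = 16/s - s/3 (v(s) = 16/s + s*(-⅓) = 16/s - s/3)
v(-2) - 1*(-12) = (16/(-2) - ⅓*(-2)) - 1*(-12) = (16*(-½) + ⅔) + 12 = (-8 + ⅔) + 12 = -22/3 + 12 = 14/3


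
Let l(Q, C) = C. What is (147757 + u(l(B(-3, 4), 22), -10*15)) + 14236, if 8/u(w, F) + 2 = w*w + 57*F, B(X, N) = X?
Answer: 326739879/2017 ≈ 1.6199e+5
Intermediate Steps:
u(w, F) = 8/(-2 + w**2 + 57*F) (u(w, F) = 8/(-2 + (w*w + 57*F)) = 8/(-2 + (w**2 + 57*F)) = 8/(-2 + w**2 + 57*F))
(147757 + u(l(B(-3, 4), 22), -10*15)) + 14236 = (147757 + 8/(-2 + 22**2 + 57*(-10*15))) + 14236 = (147757 + 8/(-2 + 484 + 57*(-150))) + 14236 = (147757 + 8/(-2 + 484 - 8550)) + 14236 = (147757 + 8/(-8068)) + 14236 = (147757 + 8*(-1/8068)) + 14236 = (147757 - 2/2017) + 14236 = 298025867/2017 + 14236 = 326739879/2017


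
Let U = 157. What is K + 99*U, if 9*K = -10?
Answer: 139877/9 ≈ 15542.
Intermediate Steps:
K = -10/9 (K = (⅑)*(-10) = -10/9 ≈ -1.1111)
K + 99*U = -10/9 + 99*157 = -10/9 + 15543 = 139877/9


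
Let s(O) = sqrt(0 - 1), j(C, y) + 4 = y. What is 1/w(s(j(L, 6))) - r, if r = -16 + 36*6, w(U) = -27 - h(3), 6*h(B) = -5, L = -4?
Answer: -31406/157 ≈ -200.04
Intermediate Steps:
h(B) = -5/6 (h(B) = (1/6)*(-5) = -5/6)
j(C, y) = -4 + y
s(O) = I (s(O) = sqrt(-1) = I)
w(U) = -157/6 (w(U) = -27 - 1*(-5/6) = -27 + 5/6 = -157/6)
r = 200 (r = -16 + 216 = 200)
1/w(s(j(L, 6))) - r = 1/(-157/6) - 1*200 = -6/157 - 200 = -31406/157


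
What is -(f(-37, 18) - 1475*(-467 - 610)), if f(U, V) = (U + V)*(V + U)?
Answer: -1588936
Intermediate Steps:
f(U, V) = (U + V)² (f(U, V) = (U + V)*(U + V) = (U + V)²)
-(f(-37, 18) - 1475*(-467 - 610)) = -((-37 + 18)² - 1475*(-467 - 610)) = -((-19)² - 1475*(-1077)) = -(361 + 1588575) = -1*1588936 = -1588936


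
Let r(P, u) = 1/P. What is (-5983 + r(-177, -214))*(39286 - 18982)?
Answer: -7167257856/59 ≈ -1.2148e+8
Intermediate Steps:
(-5983 + r(-177, -214))*(39286 - 18982) = (-5983 + 1/(-177))*(39286 - 18982) = (-5983 - 1/177)*20304 = -1058992/177*20304 = -7167257856/59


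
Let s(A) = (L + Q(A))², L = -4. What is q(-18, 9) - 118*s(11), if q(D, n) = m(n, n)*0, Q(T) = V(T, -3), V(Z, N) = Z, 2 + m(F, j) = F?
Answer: -5782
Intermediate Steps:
m(F, j) = -2 + F
Q(T) = T
s(A) = (-4 + A)²
q(D, n) = 0 (q(D, n) = (-2 + n)*0 = 0)
q(-18, 9) - 118*s(11) = 0 - 118*(-4 + 11)² = 0 - 118*7² = 0 - 118*49 = 0 - 5782 = -5782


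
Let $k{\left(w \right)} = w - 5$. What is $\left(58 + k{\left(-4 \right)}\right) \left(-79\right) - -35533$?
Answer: $31662$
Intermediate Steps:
$k{\left(w \right)} = -5 + w$ ($k{\left(w \right)} = w - 5 = -5 + w$)
$\left(58 + k{\left(-4 \right)}\right) \left(-79\right) - -35533 = \left(58 - 9\right) \left(-79\right) - -35533 = \left(58 - 9\right) \left(-79\right) + 35533 = 49 \left(-79\right) + 35533 = -3871 + 35533 = 31662$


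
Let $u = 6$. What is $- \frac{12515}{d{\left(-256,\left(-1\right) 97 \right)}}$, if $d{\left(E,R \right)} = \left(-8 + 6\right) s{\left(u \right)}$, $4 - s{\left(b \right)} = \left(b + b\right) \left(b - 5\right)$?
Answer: $- \frac{12515}{16} \approx -782.19$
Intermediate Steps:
$s{\left(b \right)} = 4 - 2 b \left(-5 + b\right)$ ($s{\left(b \right)} = 4 - \left(b + b\right) \left(b - 5\right) = 4 - 2 b \left(-5 + b\right)$)
$d{\left(E,R \right)} = 16$ ($d{\left(E,R \right)} = \left(-8 + 6\right) \left(4 - 2 \cdot 6^{2} + 10 \cdot 6\right) = - 2 \left(4 - 72 + 60\right) = \left(-2\right) \left(-8\right) = 16$)
$- \frac{12515}{d{\left(-256,\left(-1\right) 97 \right)}} = - \frac{12515}{16}$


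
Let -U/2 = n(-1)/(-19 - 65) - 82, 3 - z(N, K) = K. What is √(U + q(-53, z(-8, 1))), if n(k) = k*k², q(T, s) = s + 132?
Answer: √525630/42 ≈ 17.262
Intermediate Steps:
z(N, K) = 3 - K
q(T, s) = 132 + s
n(k) = k³
U = 6887/42 (U = -2*((-1)³/(-19 - 65) - 82) = -2*(-1/(-84) - 82) = -2*(-1/84*(-1) - 82) = -2*(1/84 - 82) = -2*(-6887/84) = 6887/42 ≈ 163.98)
√(U + q(-53, z(-8, 1))) = √(6887/42 + (132 + (3 - 1*1))) = √(6887/42 + (132 + (3 - 1))) = √(6887/42 + (132 + 2)) = √(6887/42 + 134) = √(12515/42) = √525630/42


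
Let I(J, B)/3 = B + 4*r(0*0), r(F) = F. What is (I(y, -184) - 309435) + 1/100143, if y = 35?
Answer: -31043028140/100143 ≈ -3.0999e+5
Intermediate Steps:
I(J, B) = 3*B (I(J, B) = 3*(B + 4*(0*0)) = 3*(B + 4*0) = 3*(B + 0) = 3*B)
(I(y, -184) - 309435) + 1/100143 = (3*(-184) - 309435) + 1/100143 = (-552 - 309435) + 1/100143 = -309987 + 1/100143 = -31043028140/100143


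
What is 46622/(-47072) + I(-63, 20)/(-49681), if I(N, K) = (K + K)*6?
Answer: -1163762431/1169292016 ≈ -0.99527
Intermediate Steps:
I(N, K) = 12*K (I(N, K) = (2*K)*6 = 12*K)
46622/(-47072) + I(-63, 20)/(-49681) = 46622/(-47072) + (12*20)/(-49681) = 46622*(-1/47072) + 240*(-1/49681) = -23311/23536 - 240/49681 = -1163762431/1169292016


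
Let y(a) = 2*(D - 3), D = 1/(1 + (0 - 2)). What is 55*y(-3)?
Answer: -440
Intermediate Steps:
D = -1 (D = 1/(1 - 2) = 1/(-1) = -1)
y(a) = -8 (y(a) = 2*(-1 - 3) = 2*(-4) = -8)
55*y(-3) = 55*(-8) = -440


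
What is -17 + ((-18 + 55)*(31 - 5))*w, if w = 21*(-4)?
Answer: -80825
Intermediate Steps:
w = -84
-17 + ((-18 + 55)*(31 - 5))*w = -17 + ((-18 + 55)*(31 - 5))*(-84) = -17 + (37*26)*(-84) = -17 + 962*(-84) = -17 - 80808 = -80825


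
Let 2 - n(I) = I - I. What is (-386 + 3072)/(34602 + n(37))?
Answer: 1343/17302 ≈ 0.077621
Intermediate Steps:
n(I) = 2 (n(I) = 2 - (I - I) = 2 - 1*0 = 2 + 0 = 2)
(-386 + 3072)/(34602 + n(37)) = (-386 + 3072)/(34602 + 2) = 2686/34604 = 2686*(1/34604) = 1343/17302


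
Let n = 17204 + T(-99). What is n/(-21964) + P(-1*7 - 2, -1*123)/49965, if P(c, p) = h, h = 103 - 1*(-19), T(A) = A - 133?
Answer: -211331593/274357815 ≈ -0.77028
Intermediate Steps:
T(A) = -133 + A
h = 122 (h = 103 + 19 = 122)
P(c, p) = 122
n = 16972 (n = 17204 + (-133 - 99) = 17204 - 232 = 16972)
n/(-21964) + P(-1*7 - 2, -1*123)/49965 = 16972/(-21964) + 122/49965 = 16972*(-1/21964) + 122*(1/49965) = -4243/5491 + 122/49965 = -211331593/274357815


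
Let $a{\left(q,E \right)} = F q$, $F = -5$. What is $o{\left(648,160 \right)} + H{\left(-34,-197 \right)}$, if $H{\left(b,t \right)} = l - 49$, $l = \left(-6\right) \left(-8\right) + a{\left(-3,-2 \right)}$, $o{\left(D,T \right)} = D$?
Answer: $662$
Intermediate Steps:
$a{\left(q,E \right)} = - 5 q$
$l = 63$ ($l = \left(-6\right) \left(-8\right) - -15 = 48 + 15 = 63$)
$H{\left(b,t \right)} = 14$ ($H{\left(b,t \right)} = 63 - 49 = 14$)
$o{\left(648,160 \right)} + H{\left(-34,-197 \right)} = 648 + 14 = 662$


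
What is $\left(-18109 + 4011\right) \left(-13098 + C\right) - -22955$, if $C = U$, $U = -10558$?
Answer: $333525243$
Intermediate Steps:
$C = -10558$
$\left(-18109 + 4011\right) \left(-13098 + C\right) - -22955 = \left(-18109 + 4011\right) \left(-13098 - 10558\right) - -22955 = \left(-14098\right) \left(-23656\right) + 22955 = 333502288 + 22955 = 333525243$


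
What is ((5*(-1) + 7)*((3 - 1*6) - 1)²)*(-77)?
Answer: -2464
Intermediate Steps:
((5*(-1) + 7)*((3 - 1*6) - 1)²)*(-77) = ((-5 + 7)*((3 - 6) - 1)²)*(-77) = (2*(-3 - 1)²)*(-77) = (2*(-4)²)*(-77) = (2*16)*(-77) = 32*(-77) = -2464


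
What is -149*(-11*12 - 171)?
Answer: 45147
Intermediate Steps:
-149*(-11*12 - 171) = -149*(-132 - 171) = -149*(-303) = 45147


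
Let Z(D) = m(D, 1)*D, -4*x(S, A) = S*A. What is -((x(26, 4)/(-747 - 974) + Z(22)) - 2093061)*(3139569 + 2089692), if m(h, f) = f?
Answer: 18836426119641273/1721 ≈ 1.0945e+13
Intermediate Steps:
x(S, A) = -A*S/4 (x(S, A) = -S*A/4 = -A*S/4)
Z(D) = D (Z(D) = 1*D = D)
-((x(26, 4)/(-747 - 974) + Z(22)) - 2093061)*(3139569 + 2089692) = -(((-¼*4*26)/(-747 - 974) + 22) - 2093061)*(3139569 + 2089692) = -((-26/(-1721) + 22) - 2093061)*5229261 = -((-26*(-1/1721) + 22) - 2093061)*5229261 = -((26/1721 + 22) - 2093061)*5229261 = -(37888/1721 - 2093061)*5229261 = -(-3602120093)*5229261/1721 = -1*(-18836426119641273/1721) = 18836426119641273/1721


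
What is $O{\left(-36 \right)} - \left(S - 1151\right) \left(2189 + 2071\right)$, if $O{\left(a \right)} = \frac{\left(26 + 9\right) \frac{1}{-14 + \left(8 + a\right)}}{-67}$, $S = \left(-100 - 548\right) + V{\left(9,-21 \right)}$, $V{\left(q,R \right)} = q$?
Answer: $\frac{3065410805}{402} \approx 7.6254 \cdot 10^{6}$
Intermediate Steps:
$S = -639$ ($S = \left(-100 - 548\right) + 9 = -648 + 9 = -639$)
$O{\left(a \right)} = - \frac{35}{67 \left(-6 + a\right)}$ ($O{\left(a \right)} = \frac{35}{-6 + a} \left(- \frac{1}{67}\right) = - \frac{35}{67 \left(-6 + a\right)}$)
$O{\left(-36 \right)} - \left(S - 1151\right) \left(2189 + 2071\right) = - \frac{35}{-402 + 67 \left(-36\right)} - \left(-639 - 1151\right) \left(2189 + 2071\right) = - \frac{35}{-402 - 2412} - \left(-1790\right) 4260 = - \frac{35}{-2814} - -7625400 = \left(-35\right) \left(- \frac{1}{2814}\right) + 7625400 = \frac{5}{402} + 7625400 = \frac{3065410805}{402}$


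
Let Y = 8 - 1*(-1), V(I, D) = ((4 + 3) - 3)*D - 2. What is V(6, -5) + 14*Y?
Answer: 104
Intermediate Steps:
V(I, D) = -2 + 4*D (V(I, D) = (7 - 3)*D - 2 = 4*D - 2 = -2 + 4*D)
Y = 9 (Y = 8 + 1 = 9)
V(6, -5) + 14*Y = (-2 + 4*(-5)) + 14*9 = (-2 - 20) + 126 = -22 + 126 = 104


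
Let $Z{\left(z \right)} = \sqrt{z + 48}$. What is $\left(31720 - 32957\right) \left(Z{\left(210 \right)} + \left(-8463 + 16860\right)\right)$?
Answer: $-10387089 - 1237 \sqrt{258} \approx -1.0407 \cdot 10^{7}$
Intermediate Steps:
$Z{\left(z \right)} = \sqrt{48 + z}$
$\left(31720 - 32957\right) \left(Z{\left(210 \right)} + \left(-8463 + 16860\right)\right) = \left(31720 - 32957\right) \left(\sqrt{48 + 210} + \left(-8463 + 16860\right)\right) = - 1237 \left(\sqrt{258} + 8397\right) = - 1237 \left(8397 + \sqrt{258}\right) = -10387089 - 1237 \sqrt{258}$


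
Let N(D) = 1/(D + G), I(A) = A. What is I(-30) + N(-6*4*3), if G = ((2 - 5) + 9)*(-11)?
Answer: -4141/138 ≈ -30.007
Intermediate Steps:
G = -66 (G = (-3 + 9)*(-11) = 6*(-11) = -66)
N(D) = 1/(-66 + D) (N(D) = 1/(D - 66) = 1/(-66 + D))
I(-30) + N(-6*4*3) = -30 + 1/(-66 - 6*4*3) = -30 + 1/(-66 - 24*3) = -30 + 1/(-66 - 72) = -30 + 1/(-138) = -30 - 1/138 = -4141/138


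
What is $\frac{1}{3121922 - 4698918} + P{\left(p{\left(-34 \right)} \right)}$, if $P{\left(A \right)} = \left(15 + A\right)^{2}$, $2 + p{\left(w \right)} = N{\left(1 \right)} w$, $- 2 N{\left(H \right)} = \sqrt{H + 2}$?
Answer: $\frac{1633767855}{1576996} + 442 \sqrt{3} \approx 1801.6$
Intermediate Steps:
$N{\left(H \right)} = - \frac{\sqrt{2 + H}}{2}$ ($N{\left(H \right)} = - \frac{\sqrt{H + 2}}{2} = - \frac{\sqrt{2 + H}}{2}$)
$p{\left(w \right)} = -2 - \frac{w \sqrt{3}}{2}$ ($p{\left(w \right)} = -2 + - \frac{\sqrt{2 + 1}}{2} w = -2 + - \frac{\sqrt{3}}{2} w = -2 - \frac{w \sqrt{3}}{2}$)
$\frac{1}{3121922 - 4698918} + P{\left(p{\left(-34 \right)} \right)} = \frac{1}{3121922 - 4698918} + \left(15 - \left(2 - 17 \sqrt{3}\right)\right)^{2} = \frac{1}{-1576996} + \left(15 - \left(2 - 17 \sqrt{3}\right)\right)^{2} = - \frac{1}{1576996} + \left(13 + 17 \sqrt{3}\right)^{2}$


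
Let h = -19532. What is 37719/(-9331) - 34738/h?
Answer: -206293615/91126546 ≈ -2.2638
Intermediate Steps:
37719/(-9331) - 34738/h = 37719/(-9331) - 34738/(-19532) = 37719*(-1/9331) - 34738*(-1/19532) = -37719/9331 + 17369/9766 = -206293615/91126546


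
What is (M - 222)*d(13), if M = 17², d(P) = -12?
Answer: -804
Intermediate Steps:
M = 289
(M - 222)*d(13) = (289 - 222)*(-12) = 67*(-12) = -804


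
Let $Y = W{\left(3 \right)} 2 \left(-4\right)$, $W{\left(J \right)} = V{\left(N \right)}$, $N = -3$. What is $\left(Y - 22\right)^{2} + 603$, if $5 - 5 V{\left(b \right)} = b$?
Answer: $\frac{45351}{25} \approx 1814.0$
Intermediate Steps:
$V{\left(b \right)} = 1 - \frac{b}{5}$
$W{\left(J \right)} = \frac{8}{5}$ ($W{\left(J \right)} = 1 - - \frac{3}{5} = 1 + \frac{3}{5} = \frac{8}{5}$)
$Y = - \frac{64}{5}$ ($Y = \frac{8}{5} \cdot 2 \left(-4\right) = \frac{16}{5} \left(-4\right) = - \frac{64}{5} \approx -12.8$)
$\left(Y - 22\right)^{2} + 603 = \left(- \frac{64}{5} - 22\right)^{2} + 603 = \left(- \frac{174}{5}\right)^{2} + 603 = \frac{30276}{25} + 603 = \frac{45351}{25}$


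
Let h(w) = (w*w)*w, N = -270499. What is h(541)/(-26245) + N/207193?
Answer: -32814126094508/5437780285 ≈ -6034.5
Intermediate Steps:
h(w) = w³ (h(w) = w²*w = w³)
h(541)/(-26245) + N/207193 = 541³/(-26245) - 270499/207193 = 158340421*(-1/26245) - 270499*1/207193 = -158340421/26245 - 270499/207193 = -32814126094508/5437780285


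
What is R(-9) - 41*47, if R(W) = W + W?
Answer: -1945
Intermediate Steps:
R(W) = 2*W
R(-9) - 41*47 = 2*(-9) - 41*47 = -18 - 1927 = -1945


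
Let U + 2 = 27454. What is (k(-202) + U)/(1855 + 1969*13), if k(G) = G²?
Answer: 17064/6863 ≈ 2.4864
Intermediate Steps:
U = 27452 (U = -2 + 27454 = 27452)
(k(-202) + U)/(1855 + 1969*13) = ((-202)² + 27452)/(1855 + 1969*13) = (40804 + 27452)/(1855 + 25597) = 68256/27452 = 68256*(1/27452) = 17064/6863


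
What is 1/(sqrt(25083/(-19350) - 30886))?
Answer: -5*I*sqrt(5711061082)/66407687 ≈ -0.00569*I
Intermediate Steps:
1/(sqrt(25083/(-19350) - 30886)) = 1/(sqrt(25083*(-1/19350) - 30886)) = 1/(sqrt(-2787/2150 - 30886)) = 1/(sqrt(-66407687/2150)) = 1/(I*sqrt(5711061082)/430) = -5*I*sqrt(5711061082)/66407687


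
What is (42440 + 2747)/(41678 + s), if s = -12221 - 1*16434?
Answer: 45187/13023 ≈ 3.4698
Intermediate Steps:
s = -28655 (s = -12221 - 16434 = -28655)
(42440 + 2747)/(41678 + s) = (42440 + 2747)/(41678 - 28655) = 45187/13023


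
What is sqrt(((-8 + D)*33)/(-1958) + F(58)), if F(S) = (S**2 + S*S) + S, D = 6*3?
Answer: sqrt(53750571)/89 ≈ 82.376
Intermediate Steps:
D = 18
F(S) = S + 2*S**2 (F(S) = (S**2 + S**2) + S = 2*S**2 + S = S + 2*S**2)
sqrt(((-8 + D)*33)/(-1958) + F(58)) = sqrt(((-8 + 18)*33)/(-1958) + 58*(1 + 2*58)) = sqrt((10*33)*(-1/1958) + 58*(1 + 116)) = sqrt(330*(-1/1958) + 58*117) = sqrt(-15/89 + 6786) = sqrt(603939/89) = sqrt(53750571)/89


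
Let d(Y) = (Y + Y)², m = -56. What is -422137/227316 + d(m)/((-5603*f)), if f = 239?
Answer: -568142284933/304402719972 ≈ -1.8664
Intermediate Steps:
d(Y) = 4*Y² (d(Y) = (2*Y)² = 4*Y²)
-422137/227316 + d(m)/((-5603*f)) = -422137/227316 + (4*(-56)²)/((-5603*239)) = -422137*1/227316 + (4*3136)/(-1339117) = -422137/227316 + 12544*(-1/1339117) = -422137/227316 - 12544/1339117 = -568142284933/304402719972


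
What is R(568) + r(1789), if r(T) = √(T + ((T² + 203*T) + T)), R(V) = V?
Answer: 568 + √3567266 ≈ 2456.7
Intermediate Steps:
r(T) = √(T² + 205*T) (r(T) = √(T + (T² + 204*T)) = √(T² + 205*T))
R(568) + r(1789) = 568 + √(1789*(205 + 1789)) = 568 + √(1789*1994) = 568 + √3567266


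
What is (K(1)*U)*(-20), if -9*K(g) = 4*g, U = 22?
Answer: 1760/9 ≈ 195.56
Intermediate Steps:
K(g) = -4*g/9
(K(1)*U)*(-20) = (-4/9*1*22)*(-20) = -4/9*22*(-20) = -88/9*(-20) = 1760/9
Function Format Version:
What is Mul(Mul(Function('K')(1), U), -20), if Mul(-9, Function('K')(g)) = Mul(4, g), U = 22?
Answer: Rational(1760, 9) ≈ 195.56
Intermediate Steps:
Function('K')(g) = Mul(Rational(-4, 9), g) (Function('K')(g) = Mul(Rational(-1, 9), Mul(4, g)) = Mul(Rational(-4, 9), g))
Mul(Mul(Function('K')(1), U), -20) = Mul(Mul(Mul(Rational(-4, 9), 1), 22), -20) = Mul(Mul(Rational(-4, 9), 22), -20) = Mul(Rational(-88, 9), -20) = Rational(1760, 9)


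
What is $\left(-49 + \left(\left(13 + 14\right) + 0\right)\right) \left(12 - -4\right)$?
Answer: $-352$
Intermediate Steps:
$\left(-49 + \left(\left(13 + 14\right) + 0\right)\right) \left(12 - -4\right) = \left(-49 + \left(27 + 0\right)\right) \left(12 + 4\right) = \left(-49 + 27\right) 16 = \left(-22\right) 16 = -352$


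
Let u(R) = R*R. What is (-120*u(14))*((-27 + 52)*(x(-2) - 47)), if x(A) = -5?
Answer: 30576000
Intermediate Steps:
u(R) = R²
(-120*u(14))*((-27 + 52)*(x(-2) - 47)) = (-120*14²)*((-27 + 52)*(-5 - 47)) = (-120*196)*(25*(-52)) = -23520*(-1300) = 30576000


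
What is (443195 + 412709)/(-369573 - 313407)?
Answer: -213976/170745 ≈ -1.2532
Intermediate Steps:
(443195 + 412709)/(-369573 - 313407) = 855904/(-682980) = 855904*(-1/682980) = -213976/170745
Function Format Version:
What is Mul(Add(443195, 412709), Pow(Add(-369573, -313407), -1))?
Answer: Rational(-213976, 170745) ≈ -1.2532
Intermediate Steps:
Mul(Add(443195, 412709), Pow(Add(-369573, -313407), -1)) = Mul(855904, Pow(-682980, -1)) = Mul(855904, Rational(-1, 682980)) = Rational(-213976, 170745)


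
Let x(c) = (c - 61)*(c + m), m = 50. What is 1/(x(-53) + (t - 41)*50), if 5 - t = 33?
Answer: -1/3108 ≈ -0.00032175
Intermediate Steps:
t = -28 (t = 5 - 1*33 = 5 - 33 = -28)
x(c) = (-61 + c)*(50 + c) (x(c) = (c - 61)*(c + 50) = (-61 + c)*(50 + c))
1/(x(-53) + (t - 41)*50) = 1/((-3050 + (-53)**2 - 11*(-53)) + (-28 - 41)*50) = 1/((-3050 + 2809 + 583) - 69*50) = 1/(342 - 3450) = 1/(-3108) = -1/3108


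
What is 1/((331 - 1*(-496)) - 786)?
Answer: 1/41 ≈ 0.024390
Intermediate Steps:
1/((331 - 1*(-496)) - 786) = 1/((331 + 496) - 786) = 1/(827 - 786) = 1/41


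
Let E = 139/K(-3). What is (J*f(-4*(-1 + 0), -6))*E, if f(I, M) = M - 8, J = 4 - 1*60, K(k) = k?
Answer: -108976/3 ≈ -36325.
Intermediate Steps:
J = -56 (J = 4 - 60 = -56)
f(I, M) = -8 + M
E = -139/3 (E = 139/(-3) = 139*(-⅓) = -139/3 ≈ -46.333)
(J*f(-4*(-1 + 0), -6))*E = -56*(-8 - 6)*(-139/3) = -56*(-14)*(-139/3) = 784*(-139/3) = -108976/3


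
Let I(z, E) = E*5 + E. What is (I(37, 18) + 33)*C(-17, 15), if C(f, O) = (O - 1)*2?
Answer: 3948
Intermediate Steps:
I(z, E) = 6*E (I(z, E) = 5*E + E = 6*E)
C(f, O) = -2 + 2*O (C(f, O) = (-1 + O)*2 = -2 + 2*O)
(I(37, 18) + 33)*C(-17, 15) = (6*18 + 33)*(-2 + 2*15) = (108 + 33)*(-2 + 30) = 141*28 = 3948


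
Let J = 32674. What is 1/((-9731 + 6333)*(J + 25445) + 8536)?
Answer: -1/197479826 ≈ -5.0638e-9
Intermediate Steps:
1/((-9731 + 6333)*(J + 25445) + 8536) = 1/((-9731 + 6333)*(32674 + 25445) + 8536) = 1/(-3398*58119 + 8536) = 1/(-197488362 + 8536) = 1/(-197479826) = -1/197479826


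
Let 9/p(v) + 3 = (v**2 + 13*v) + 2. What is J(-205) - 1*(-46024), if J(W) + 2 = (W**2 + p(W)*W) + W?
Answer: 3457371433/39359 ≈ 87842.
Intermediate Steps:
p(v) = 9/(-1 + v**2 + 13*v) (p(v) = 9/(-3 + ((v**2 + 13*v) + 2)) = 9/(-3 + (2 + v**2 + 13*v)) = 9/(-1 + v**2 + 13*v))
J(W) = -2 + W + W**2 + 9*W/(-1 + W**2 + 13*W) (J(W) = -2 + ((W**2 + (9/(-1 + W**2 + 13*W))*W) + W) = -2 + ((W**2 + 9*W/(-1 + W**2 + 13*W)) + W) = -2 + (W + W**2 + 9*W/(-1 + W**2 + 13*W)) = -2 + W + W**2 + 9*W/(-1 + W**2 + 13*W))
J(-205) - 1*(-46024) = (9*(-205) + (-1 + (-205)**2 + 13*(-205))*(-2 - 205 + (-205)**2))/(-1 + (-205)**2 + 13*(-205)) - 1*(-46024) = (-1845 + (-1 + 42025 - 2665)*(-2 - 205 + 42025))/(-1 + 42025 - 2665) + 46024 = (-1845 + 39359*41818)/39359 + 46024 = (-1845 + 1645914662)/39359 + 46024 = (1/39359)*1645912817 + 46024 = 1645912817/39359 + 46024 = 3457371433/39359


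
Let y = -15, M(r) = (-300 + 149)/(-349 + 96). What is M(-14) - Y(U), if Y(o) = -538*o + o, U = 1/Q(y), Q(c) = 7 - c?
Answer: 12653/506 ≈ 25.006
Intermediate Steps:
M(r) = 151/253 (M(r) = -151/(-253) = -151*(-1/253) = 151/253)
U = 1/22 (U = 1/(7 - 1*(-15)) = 1/(7 + 15) = 1/22 ≈ 0.045455)
Y(o) = -537*o
M(-14) - Y(U) = 151/253 - (-537)/22 = 151/253 - 1*(-537/22) = 151/253 + 537/22 = 12653/506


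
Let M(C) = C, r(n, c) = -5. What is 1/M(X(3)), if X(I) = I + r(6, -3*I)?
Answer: -½ ≈ -0.50000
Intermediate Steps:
X(I) = -5 + I (X(I) = I - 5 = -5 + I)
1/M(X(3)) = 1/(-5 + 3) = 1/(-2) = -½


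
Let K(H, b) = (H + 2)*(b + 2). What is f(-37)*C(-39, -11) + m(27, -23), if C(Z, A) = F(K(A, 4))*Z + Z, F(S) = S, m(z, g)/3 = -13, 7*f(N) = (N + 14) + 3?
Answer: -41613/7 ≈ -5944.7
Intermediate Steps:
f(N) = 17/7 + N/7 (f(N) = ((N + 14) + 3)/7 = ((14 + N) + 3)/7 = (17 + N)/7 = 17/7 + N/7)
K(H, b) = (2 + H)*(2 + b)
m(z, g) = -39 (m(z, g) = 3*(-13) = -39)
C(Z, A) = Z + Z*(12 + 6*A) (C(Z, A) = (4 + 2*A + 2*4 + A*4)*Z + Z = (4 + 2*A + 8 + 4*A)*Z + Z = (12 + 6*A)*Z + Z = Z*(12 + 6*A) + Z = Z + Z*(12 + 6*A))
f(-37)*C(-39, -11) + m(27, -23) = (17/7 + (1/7)*(-37))*(-39*(13 + 6*(-11))) - 39 = (17/7 - 37/7)*(-39*(13 - 66)) - 39 = -(-780)*(-53)/7 - 39 = -20/7*2067 - 39 = -41340/7 - 39 = -41613/7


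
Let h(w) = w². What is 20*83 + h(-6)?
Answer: 1696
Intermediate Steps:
20*83 + h(-6) = 20*83 + (-6)² = 1660 + 36 = 1696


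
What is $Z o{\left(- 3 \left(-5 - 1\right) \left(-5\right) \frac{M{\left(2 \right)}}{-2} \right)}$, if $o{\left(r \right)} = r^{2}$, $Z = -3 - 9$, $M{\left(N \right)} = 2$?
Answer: $-97200$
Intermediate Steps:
$Z = -12$
$Z o{\left(- 3 \left(-5 - 1\right) \left(-5\right) \frac{M{\left(2 \right)}}{-2} \right)} = - 12 \left(- 3 \left(-5 - 1\right) \left(-5\right) \frac{2}{-2}\right)^{2} = - 12 \left(- 3 \left(\left(-6\right) \left(-5\right)\right) 2 \left(- \frac{1}{2}\right)\right)^{2} = - 12 \left(\left(-3\right) 30 \left(-1\right)\right)^{2} = - 12 \left(\left(-90\right) \left(-1\right)\right)^{2} = - 12 \cdot 90^{2} = \left(-12\right) 8100 = -97200$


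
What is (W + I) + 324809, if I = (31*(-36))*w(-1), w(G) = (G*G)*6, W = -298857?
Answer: 19256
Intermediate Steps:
w(G) = 6*G² (w(G) = G²*6 = 6*G²)
I = -6696 (I = (31*(-36))*(6*(-1)²) = -6696 ≈ -6696.0)
(W + I) + 324809 = (-298857 - 6696) + 324809 = -305553 + 324809 = 19256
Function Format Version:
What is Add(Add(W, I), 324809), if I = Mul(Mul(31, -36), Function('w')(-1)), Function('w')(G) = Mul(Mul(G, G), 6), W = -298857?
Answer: 19256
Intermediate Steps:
Function('w')(G) = Mul(6, Pow(G, 2)) (Function('w')(G) = Mul(Pow(G, 2), 6) = Mul(6, Pow(G, 2)))
I = -6696 (I = Mul(Mul(31, -36), Mul(6, Pow(-1, 2))) = Mul(-1116, Mul(6, 1)) = Mul(-1116, 6) = -6696)
Add(Add(W, I), 324809) = Add(Add(-298857, -6696), 324809) = Add(-305553, 324809) = 19256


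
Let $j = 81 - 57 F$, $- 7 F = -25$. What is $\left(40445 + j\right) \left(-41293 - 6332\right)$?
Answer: $- \frac{13442489625}{7} \approx -1.9204 \cdot 10^{9}$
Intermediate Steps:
$F = \frac{25}{7}$ ($F = \left(- \frac{1}{7}\right) \left(-25\right) = \frac{25}{7} \approx 3.5714$)
$j = - \frac{858}{7}$ ($j = 81 - \frac{1425}{7} = - \frac{858}{7} \approx -122.57$)
$\left(40445 + j\right) \left(-41293 - 6332\right) = \left(40445 - \frac{858}{7}\right) \left(-41293 - 6332\right) = \frac{282257}{7} \left(-47625\right) = - \frac{13442489625}{7}$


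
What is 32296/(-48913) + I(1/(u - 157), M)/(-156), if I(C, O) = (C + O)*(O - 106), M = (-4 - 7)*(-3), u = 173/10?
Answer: 157536451187/10659707916 ≈ 14.779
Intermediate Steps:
u = 173/10 (u = 173*(⅒) = 173/10 ≈ 17.300)
M = 33 (M = -11*(-3) = 33)
I(C, O) = (-106 + O)*(C + O) (I(C, O) = (C + O)*(-106 + O) = (-106 + O)*(C + O))
32296/(-48913) + I(1/(u - 157), M)/(-156) = 32296/(-48913) + (33² - 106/(173/10 - 157) - 106*33 + 33/(173/10 - 157))/(-156) = 32296*(-1/48913) + (1089 - 106/(-1397/10) - 3498 + 33/(-1397/10))*(-1/156) = -32296/48913 + (1089 - 106*(-10/1397) - 3498 - 10/1397*33)*(-1/156) = -32296/48913 + (1089 + 1060/1397 - 3498 - 30/127)*(-1/156) = -32296/48913 - 3364643/1397*(-1/156) = -32296/48913 + 3364643/217932 = 157536451187/10659707916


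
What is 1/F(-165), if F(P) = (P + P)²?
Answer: 1/108900 ≈ 9.1827e-6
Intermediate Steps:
F(P) = 4*P² (F(P) = (2*P)² = 4*P²)
1/F(-165) = 1/(4*(-165)²) = 1/(4*27225) = 1/108900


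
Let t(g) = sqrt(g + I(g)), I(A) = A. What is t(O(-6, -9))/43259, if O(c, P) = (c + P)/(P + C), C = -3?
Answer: sqrt(10)/86518 ≈ 3.6551e-5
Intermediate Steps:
O(c, P) = (P + c)/(-3 + P) (O(c, P) = (c + P)/(P - 3) = (P + c)/(-3 + P))
t(g) = sqrt(2)*sqrt(g) (t(g) = sqrt(g + g) = sqrt(2*g) = sqrt(2)*sqrt(g))
t(O(-6, -9))/43259 = (sqrt(2)*sqrt((-9 - 6)/(-3 - 9)))/43259 = (sqrt(2)*sqrt(-15/(-12)))*(1/43259) = (sqrt(2)*sqrt(-1/12*(-15)))*(1/43259) = (sqrt(2)*sqrt(5/4))*(1/43259) = (sqrt(2)*(sqrt(5)/2))*(1/43259) = (sqrt(10)/2)*(1/43259) = sqrt(10)/86518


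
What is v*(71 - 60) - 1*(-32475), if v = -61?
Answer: 31804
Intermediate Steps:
v*(71 - 60) - 1*(-32475) = -61*(71 - 60) - 1*(-32475) = -61*11 + 32475 = -671 + 32475 = 31804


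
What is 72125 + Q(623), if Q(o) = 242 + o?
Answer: 72990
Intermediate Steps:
72125 + Q(623) = 72125 + (242 + 623) = 72125 + 865 = 72990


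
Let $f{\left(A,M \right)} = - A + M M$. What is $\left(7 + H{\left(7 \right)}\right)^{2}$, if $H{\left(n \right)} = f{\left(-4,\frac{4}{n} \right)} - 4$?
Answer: $\frac{128881}{2401} \approx 53.678$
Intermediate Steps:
$f{\left(A,M \right)} = M^{2} - A$ ($f{\left(A,M \right)} = - A + M^{2} = M^{2} - A$)
$H{\left(n \right)} = \frac{16}{n^{2}}$ ($H{\left(n \right)} = \left(\left(\frac{4}{n}\right)^{2} - -4\right) - 4 = \left(\frac{16}{n^{2}} + 4\right) - 4 = \left(4 + \frac{16}{n^{2}}\right) - 4 = \frac{16}{n^{2}}$)
$\left(7 + H{\left(7 \right)}\right)^{2} = \left(7 + \frac{16}{49}\right)^{2} = \left(\frac{359}{49}\right)^{2} = \frac{128881}{2401}$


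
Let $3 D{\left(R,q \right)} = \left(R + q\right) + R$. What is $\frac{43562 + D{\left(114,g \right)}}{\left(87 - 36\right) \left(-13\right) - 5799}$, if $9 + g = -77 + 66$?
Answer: $- \frac{65447}{9693} \approx -6.752$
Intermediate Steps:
$g = -20$ ($g = -9 + \left(-77 + 66\right) = -9 - 11 = -20$)
$D{\left(R,q \right)} = \frac{q}{3} + \frac{2 R}{3}$ ($D{\left(R,q \right)} = \frac{\left(R + q\right) + R}{3} = \frac{q + 2 R}{3} = \frac{q}{3} + \frac{2 R}{3}$)
$\frac{43562 + D{\left(114,g \right)}}{\left(87 - 36\right) \left(-13\right) - 5799} = \frac{43562 + \left(\frac{1}{3} \left(-20\right) + \frac{2}{3} \cdot 114\right)}{\left(87 - 36\right) \left(-13\right) - 5799} = \frac{43562 + \left(- \frac{20}{3} + 76\right)}{51 \left(-13\right) - 5799} = \frac{43562 + \frac{208}{3}}{-663 - 5799} = \frac{130894}{3 \left(-6462\right)} = \frac{130894}{3} \left(- \frac{1}{6462}\right) = - \frac{65447}{9693}$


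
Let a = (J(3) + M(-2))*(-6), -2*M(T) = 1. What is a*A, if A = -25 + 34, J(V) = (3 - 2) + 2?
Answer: -135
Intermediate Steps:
M(T) = -1/2 (M(T) = -1/2*1 = -1/2)
J(V) = 3 (J(V) = 1 + 2 = 3)
A = 9
a = -15 (a = (3 - 1/2)*(-6) = (5/2)*(-6) = -15)
a*A = -15*9 = -135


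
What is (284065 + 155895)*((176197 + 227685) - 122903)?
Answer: 123619520840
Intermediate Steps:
(284065 + 155895)*((176197 + 227685) - 122903) = 439960*(403882 - 122903) = 439960*280979 = 123619520840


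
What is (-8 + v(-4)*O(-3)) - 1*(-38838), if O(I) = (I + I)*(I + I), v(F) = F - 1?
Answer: 38650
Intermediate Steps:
v(F) = -1 + F
O(I) = 4*I² (O(I) = (2*I)*(2*I) = 4*I²)
(-8 + v(-4)*O(-3)) - 1*(-38838) = (-8 + (-1 - 4)*(4*(-3)²)) - 1*(-38838) = (-8 - 20*9) + 38838 = (-8 - 5*36) + 38838 = (-8 - 180) + 38838 = -188 + 38838 = 38650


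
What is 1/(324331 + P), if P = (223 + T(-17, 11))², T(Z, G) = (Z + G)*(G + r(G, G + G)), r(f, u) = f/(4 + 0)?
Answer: 4/1376285 ≈ 2.9064e-6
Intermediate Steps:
r(f, u) = f/4
T(Z, G) = 5*G*(G + Z)/4 (T(Z, G) = (Z + G)*(G + G/4) = (G + Z)*(5*G/4) = 5*G*(G + Z)/4)
P = 78961/4 (P = (223 + (5/4)*11*(11 - 17))² = (223 + (5/4)*11*(-6))² = (223 - 165/2)² = (281/2)² = 78961/4 ≈ 19740.)
1/(324331 + P) = 1/(324331 + 78961/4) = 1/(1376285/4) = 4/1376285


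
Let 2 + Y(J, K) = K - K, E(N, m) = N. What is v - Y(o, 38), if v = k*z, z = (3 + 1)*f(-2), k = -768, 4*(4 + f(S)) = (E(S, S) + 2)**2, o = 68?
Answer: 12290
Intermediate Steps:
f(S) = -4 + (2 + S)**2/4 (f(S) = -4 + (S + 2)**2/4 = -4 + (2 + S)**2/4)
z = -16 (z = (3 + 1)*(-4 + (2 - 2)**2/4) = 4*(-4 + (1/4)*0**2) = 4*(-4 + (1/4)*0) = 4*(-4 + 0) = 4*(-4) = -16)
Y(J, K) = -2 (Y(J, K) = -2 + (K - K) = -2 + 0 = -2)
v = 12288 (v = -768*(-16) = 12288)
v - Y(o, 38) = 12288 - 1*(-2) = 12288 + 2 = 12290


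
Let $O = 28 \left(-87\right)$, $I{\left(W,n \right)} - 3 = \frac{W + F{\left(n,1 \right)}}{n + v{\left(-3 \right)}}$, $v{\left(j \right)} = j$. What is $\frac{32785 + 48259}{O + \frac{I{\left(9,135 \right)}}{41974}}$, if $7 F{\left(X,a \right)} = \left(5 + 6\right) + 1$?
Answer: $- \frac{1047736183648}{31492587563} \approx -33.269$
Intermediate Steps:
$F{\left(X,a \right)} = \frac{12}{7}$ ($F{\left(X,a \right)} = \frac{\left(5 + 6\right) + 1}{7} = \frac{11 + 1}{7} = \frac{1}{7} \cdot 12 = \frac{12}{7}$)
$I{\left(W,n \right)} = 3 + \frac{\frac{12}{7} + W}{-3 + n}$ ($I{\left(W,n \right)} = 3 + \frac{W + \frac{12}{7}}{n - 3} = 3 + \frac{\frac{12}{7} + W}{-3 + n}$)
$O = -2436$
$\frac{32785 + 48259}{O + \frac{I{\left(9,135 \right)}}{41974}} = \frac{32785 + 48259}{-2436 + \frac{\frac{1}{-3 + 135} \left(- \frac{51}{7} + 9 + 3 \cdot 135\right)}{41974}} = \frac{81044}{-2436 + \frac{- \frac{51}{7} + 9 + 405}{132} \cdot \frac{1}{41974}} = \frac{81044}{-2436 + \frac{1}{132} \cdot \frac{2847}{7} \cdot \frac{1}{41974}} = \frac{81044}{-2436 + \frac{949}{308} \cdot \frac{1}{41974}} = \frac{81044}{-2436 + \frac{949}{12927992}} = \frac{81044}{- \frac{31492587563}{12927992}} = 81044 \left(- \frac{12927992}{31492587563}\right) = - \frac{1047736183648}{31492587563}$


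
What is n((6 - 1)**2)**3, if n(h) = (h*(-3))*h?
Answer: -6591796875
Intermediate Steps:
n(h) = -3*h**2 (n(h) = (-3*h)*h = -3*h**2)
n((6 - 1)**2)**3 = (-3*(6 - 1)**4)**3 = (-3*(5**2)**2)**3 = (-3*25**2)**3 = (-3*625)**3 = (-1875)**3 = -6591796875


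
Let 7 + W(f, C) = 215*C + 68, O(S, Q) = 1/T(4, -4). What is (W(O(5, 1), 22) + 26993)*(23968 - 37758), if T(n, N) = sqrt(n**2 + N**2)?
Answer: -438301360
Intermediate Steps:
T(n, N) = sqrt(N**2 + n**2)
O(S, Q) = sqrt(2)/8 (O(S, Q) = 1/(sqrt((-4)**2 + 4**2)) = 1/(sqrt(16 + 16)) = 1/(sqrt(32)) = 1/(4*sqrt(2)) = sqrt(2)/8)
W(f, C) = 61 + 215*C (W(f, C) = -7 + (215*C + 68) = -7 + (68 + 215*C) = 61 + 215*C)
(W(O(5, 1), 22) + 26993)*(23968 - 37758) = ((61 + 215*22) + 26993)*(23968 - 37758) = ((61 + 4730) + 26993)*(-13790) = (4791 + 26993)*(-13790) = 31784*(-13790) = -438301360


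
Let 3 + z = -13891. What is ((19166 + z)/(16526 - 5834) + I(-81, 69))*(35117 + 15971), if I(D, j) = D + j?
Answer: -1571364704/2673 ≈ -5.8787e+5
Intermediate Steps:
z = -13894 (z = -3 - 13891 = -13894)
((19166 + z)/(16526 - 5834) + I(-81, 69))*(35117 + 15971) = ((19166 - 13894)/(16526 - 5834) + (-81 + 69))*(35117 + 15971) = (5272/10692 - 12)*51088 = (5272*(1/10692) - 12)*51088 = (1318/2673 - 12)*51088 = -30758/2673*51088 = -1571364704/2673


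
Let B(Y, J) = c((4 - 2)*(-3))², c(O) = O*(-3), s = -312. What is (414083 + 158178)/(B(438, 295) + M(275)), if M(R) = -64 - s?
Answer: 572261/572 ≈ 1000.5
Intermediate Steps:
M(R) = 248 (M(R) = -64 - 1*(-312) = -64 + 312 = 248)
c(O) = -3*O
B(Y, J) = 324 (B(Y, J) = (-3*(4 - 2)*(-3))² = (-6*(-3))² = (-3*(-6))² = 18² = 324)
(414083 + 158178)/(B(438, 295) + M(275)) = (414083 + 158178)/(324 + 248) = 572261/572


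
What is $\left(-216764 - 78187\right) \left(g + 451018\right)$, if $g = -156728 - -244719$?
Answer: $-158981243559$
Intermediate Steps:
$g = 87991$ ($g = -156728 + 244719 = 87991$)
$\left(-216764 - 78187\right) \left(g + 451018\right) = \left(-216764 - 78187\right) \left(87991 + 451018\right) = \left(-294951\right) 539009 = -158981243559$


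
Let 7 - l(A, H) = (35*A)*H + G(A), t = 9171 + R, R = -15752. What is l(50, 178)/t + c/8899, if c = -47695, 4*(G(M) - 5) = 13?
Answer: 9832675315/234257276 ≈ 41.974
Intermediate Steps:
G(M) = 33/4 (G(M) = 5 + (1/4)*13 = 5 + 13/4 = 33/4)
t = -6581 (t = 9171 - 15752 = -6581)
l(A, H) = -5/4 - 35*A*H (l(A, H) = 7 - ((35*A)*H + 33/4) = 7 - (35*A*H + 33/4) = 7 - (33/4 + 35*A*H) = 7 + (-33/4 - 35*A*H) = -5/4 - 35*A*H)
l(50, 178)/t + c/8899 = (-5/4 - 35*50*178)/(-6581) - 47695/8899 = (-5/4 - 311500)*(-1/6581) - 47695*1/8899 = -1246005/4*(-1/6581) - 47695/8899 = 1246005/26324 - 47695/8899 = 9832675315/234257276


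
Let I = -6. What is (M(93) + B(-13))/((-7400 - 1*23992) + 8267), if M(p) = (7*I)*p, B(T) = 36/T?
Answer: 50814/300625 ≈ 0.16903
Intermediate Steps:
M(p) = -42*p (M(p) = (7*(-6))*p = -42*p)
(M(93) + B(-13))/((-7400 - 1*23992) + 8267) = (-42*93 + 36/(-13))/((-7400 - 1*23992) + 8267) = (-3906 + 36*(-1/13))/((-7400 - 23992) + 8267) = (-3906 - 36/13)/(-31392 + 8267) = -50814/13/(-23125) = -50814/13*(-1/23125) = 50814/300625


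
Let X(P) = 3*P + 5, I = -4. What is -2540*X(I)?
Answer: 17780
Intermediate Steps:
X(P) = 5 + 3*P
-2540*X(I) = -2540*(5 + 3*(-4)) = -2540*(5 - 12) = -2540*(-7) = 17780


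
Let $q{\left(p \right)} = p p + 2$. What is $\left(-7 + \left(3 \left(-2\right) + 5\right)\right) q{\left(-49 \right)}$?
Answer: $-19224$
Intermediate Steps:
$q{\left(p \right)} = 2 + p^{2}$ ($q{\left(p \right)} = p^{2} + 2 = 2 + p^{2}$)
$\left(-7 + \left(3 \left(-2\right) + 5\right)\right) q{\left(-49 \right)} = \left(-7 + \left(3 \left(-2\right) + 5\right)\right) \left(2 + \left(-49\right)^{2}\right) = \left(-7 + \left(-6 + 5\right)\right) \left(2 + 2401\right) = \left(-7 - 1\right) 2403 = \left(-8\right) 2403 = -19224$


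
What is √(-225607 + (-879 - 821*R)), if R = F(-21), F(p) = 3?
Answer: I*√228949 ≈ 478.49*I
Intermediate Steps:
R = 3
√(-225607 + (-879 - 821*R)) = √(-225607 + (-879 - 821*3)) = √(-225607 + (-879 - 2463)) = √(-225607 - 3342) = √(-228949) = I*√228949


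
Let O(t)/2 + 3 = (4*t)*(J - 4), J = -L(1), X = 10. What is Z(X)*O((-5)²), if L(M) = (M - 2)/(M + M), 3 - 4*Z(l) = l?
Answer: 2471/2 ≈ 1235.5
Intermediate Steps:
Z(l) = ¾ - l/4
L(M) = (-2 + M)/(2*M) (L(M) = (-2 + M)/((2*M)) = (-2 + M)*(1/(2*M)) = (-2 + M)/(2*M))
J = ½ (J = -(-2 + 1)/(2*1) = -(-1)/2 = -1*(-½) = ½ ≈ 0.50000)
O(t) = -6 - 28*t (O(t) = -6 + 2*((4*t)*(½ - 4)) = -6 + 2*((4*t)*(-7/2)) = -6 + 2*(-14*t) = -6 - 28*t)
Z(X)*O((-5)²) = (¾ - ¼*10)*(-6 - 28*(-5)²) = (¾ - 5/2)*(-6 - 28*25) = -7*(-6 - 700)/4 = -7/4*(-706) = 2471/2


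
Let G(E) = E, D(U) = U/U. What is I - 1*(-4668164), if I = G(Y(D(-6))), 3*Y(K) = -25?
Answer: 14004467/3 ≈ 4.6682e+6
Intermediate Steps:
D(U) = 1
Y(K) = -25/3 (Y(K) = (⅓)*(-25) = -25/3)
I = -25/3 ≈ -8.3333
I - 1*(-4668164) = -25/3 - 1*(-4668164) = -25/3 + 4668164 = 14004467/3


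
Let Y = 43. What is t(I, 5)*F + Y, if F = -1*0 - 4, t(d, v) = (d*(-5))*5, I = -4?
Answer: -357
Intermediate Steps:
t(d, v) = -25*d (t(d, v) = -5*d*5 = -25*d)
F = -4 (F = 0 - 4 = -4)
t(I, 5)*F + Y = -25*(-4)*(-4) + 43 = 100*(-4) + 43 = -400 + 43 = -357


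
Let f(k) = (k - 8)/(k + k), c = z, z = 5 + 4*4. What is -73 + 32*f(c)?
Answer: -1325/21 ≈ -63.095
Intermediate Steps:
z = 21 (z = 5 + 16 = 21)
c = 21
f(k) = (-8 + k)/(2*k) (f(k) = (-8 + k)/((2*k)) = (-8 + k)*(1/(2*k)) = (-8 + k)/(2*k))
-73 + 32*f(c) = -73 + 32*((½)*(-8 + 21)/21) = -73 + 32*((½)*(1/21)*13) = -73 + 32*(13/42) = -73 + 208/21 = -1325/21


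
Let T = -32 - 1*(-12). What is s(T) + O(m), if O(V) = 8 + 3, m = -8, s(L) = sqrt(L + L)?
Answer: 11 + 2*I*sqrt(10) ≈ 11.0 + 6.3246*I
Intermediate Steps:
T = -20 (T = -32 + 12 = -20)
s(L) = sqrt(2)*sqrt(L) (s(L) = sqrt(2*L) = sqrt(2)*sqrt(L))
O(V) = 11
s(T) + O(m) = sqrt(2)*sqrt(-20) + 11 = sqrt(2)*(2*I*sqrt(5)) + 11 = 2*I*sqrt(10) + 11 = 11 + 2*I*sqrt(10)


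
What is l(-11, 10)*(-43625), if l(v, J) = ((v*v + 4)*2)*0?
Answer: 0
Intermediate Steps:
l(v, J) = 0 (l(v, J) = ((v² + 4)*2)*0 = ((4 + v²)*2)*0 = (8 + 2*v²)*0 = 0)
l(-11, 10)*(-43625) = 0*(-43625) = 0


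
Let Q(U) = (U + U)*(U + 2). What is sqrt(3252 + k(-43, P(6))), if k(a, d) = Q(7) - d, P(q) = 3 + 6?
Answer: sqrt(3369) ≈ 58.043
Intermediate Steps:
Q(U) = 2*U*(2 + U) (Q(U) = (2*U)*(2 + U) = 2*U*(2 + U))
P(q) = 9
k(a, d) = 126 - d (k(a, d) = 2*7*(2 + 7) - d = 2*7*9 - d = 126 - d)
sqrt(3252 + k(-43, P(6))) = sqrt(3252 + (126 - 1*9)) = sqrt(3252 + (126 - 9)) = sqrt(3252 + 117) = sqrt(3369)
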